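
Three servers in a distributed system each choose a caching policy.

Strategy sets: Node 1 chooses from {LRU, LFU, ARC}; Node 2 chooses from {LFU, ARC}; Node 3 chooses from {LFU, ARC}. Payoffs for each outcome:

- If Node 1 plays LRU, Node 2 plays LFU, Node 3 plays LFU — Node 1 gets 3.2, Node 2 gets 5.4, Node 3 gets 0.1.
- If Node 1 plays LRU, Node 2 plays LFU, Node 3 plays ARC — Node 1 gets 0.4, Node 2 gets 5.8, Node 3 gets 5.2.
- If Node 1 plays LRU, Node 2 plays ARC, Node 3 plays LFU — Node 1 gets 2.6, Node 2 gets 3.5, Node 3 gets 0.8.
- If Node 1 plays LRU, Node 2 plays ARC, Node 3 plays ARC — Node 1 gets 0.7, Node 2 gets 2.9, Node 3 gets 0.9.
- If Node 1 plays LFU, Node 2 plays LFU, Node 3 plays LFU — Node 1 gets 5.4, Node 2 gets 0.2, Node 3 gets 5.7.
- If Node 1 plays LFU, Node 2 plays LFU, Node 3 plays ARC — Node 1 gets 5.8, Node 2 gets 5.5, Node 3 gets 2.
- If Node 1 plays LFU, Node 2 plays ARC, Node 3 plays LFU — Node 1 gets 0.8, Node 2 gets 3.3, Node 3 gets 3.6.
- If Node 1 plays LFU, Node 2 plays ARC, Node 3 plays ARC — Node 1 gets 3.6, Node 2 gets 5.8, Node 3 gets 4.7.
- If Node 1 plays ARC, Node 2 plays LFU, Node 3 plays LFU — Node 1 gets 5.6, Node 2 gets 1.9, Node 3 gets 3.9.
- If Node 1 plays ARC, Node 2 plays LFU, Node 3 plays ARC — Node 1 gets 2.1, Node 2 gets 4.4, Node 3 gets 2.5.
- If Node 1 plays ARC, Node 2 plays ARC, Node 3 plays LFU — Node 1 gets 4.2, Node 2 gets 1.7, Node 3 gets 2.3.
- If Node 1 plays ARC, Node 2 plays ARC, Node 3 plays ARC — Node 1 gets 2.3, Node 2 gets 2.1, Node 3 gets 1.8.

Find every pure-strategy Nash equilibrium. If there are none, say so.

Pure-strategy Nash equilibria: (LFU, ARC, ARC); (ARC, LFU, LFU)

Node 1 against (LFU, LFU): payoffs 3.2, 5.4, 5.6 → best response ARC.
Node 1 against (LFU, ARC): payoffs 0.4, 5.8, 2.1 → best response LFU.
Node 1 against (ARC, LFU): payoffs 2.6, 0.8, 4.2 → best response ARC.
Node 1 against (ARC, ARC): payoffs 0.7, 3.6, 2.3 → best response LFU.
Node 2 against (LRU, LFU): payoffs 5.4, 3.5 → best response LFU.
Node 2 against (LRU, ARC): payoffs 5.8, 2.9 → best response LFU.
Node 2 against (LFU, LFU): payoffs 0.2, 3.3 → best response ARC.
Node 2 against (LFU, ARC): payoffs 5.5, 5.8 → best response ARC.
Node 2 against (ARC, LFU): payoffs 1.9, 1.7 → best response LFU.
Node 2 against (ARC, ARC): payoffs 4.4, 2.1 → best response LFU.
Node 3 against (LRU, LFU): payoffs 0.1, 5.2 → best response ARC.
Node 3 against (LRU, ARC): payoffs 0.8, 0.9 → best response ARC.
Node 3 against (LFU, LFU): payoffs 5.7, 2 → best response LFU.
Node 3 against (LFU, ARC): payoffs 3.6, 4.7 → best response ARC.
Node 3 against (ARC, LFU): payoffs 3.9, 2.5 → best response LFU.
Node 3 against (ARC, ARC): payoffs 2.3, 1.8 → best response LFU.
Mutual best responses: (LFU, ARC, ARC); (ARC, LFU, LFU).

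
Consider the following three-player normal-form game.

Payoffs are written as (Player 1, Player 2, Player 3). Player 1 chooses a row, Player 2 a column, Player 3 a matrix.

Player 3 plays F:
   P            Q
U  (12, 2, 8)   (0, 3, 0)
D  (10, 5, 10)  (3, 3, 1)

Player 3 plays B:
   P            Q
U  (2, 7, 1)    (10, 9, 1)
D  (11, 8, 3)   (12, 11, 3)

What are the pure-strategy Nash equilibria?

Player 1 against (P, F): payoffs 12, 10 → best response U.
Player 1 against (P, B): payoffs 2, 11 → best response D.
Player 1 against (Q, F): payoffs 0, 3 → best response D.
Player 1 against (Q, B): payoffs 10, 12 → best response D.
Player 2 against (U, F): payoffs 2, 3 → best response Q.
Player 2 against (U, B): payoffs 7, 9 → best response Q.
Player 2 against (D, F): payoffs 5, 3 → best response P.
Player 2 against (D, B): payoffs 8, 11 → best response Q.
Player 3 against (U, P): payoffs 8, 1 → best response F.
Player 3 against (U, Q): payoffs 0, 1 → best response B.
Player 3 against (D, P): payoffs 10, 3 → best response F.
Player 3 against (D, Q): payoffs 1, 3 → best response B.
Mutual best responses: (D, Q, B).

The unique pure-strategy Nash equilibrium is (D, Q, B).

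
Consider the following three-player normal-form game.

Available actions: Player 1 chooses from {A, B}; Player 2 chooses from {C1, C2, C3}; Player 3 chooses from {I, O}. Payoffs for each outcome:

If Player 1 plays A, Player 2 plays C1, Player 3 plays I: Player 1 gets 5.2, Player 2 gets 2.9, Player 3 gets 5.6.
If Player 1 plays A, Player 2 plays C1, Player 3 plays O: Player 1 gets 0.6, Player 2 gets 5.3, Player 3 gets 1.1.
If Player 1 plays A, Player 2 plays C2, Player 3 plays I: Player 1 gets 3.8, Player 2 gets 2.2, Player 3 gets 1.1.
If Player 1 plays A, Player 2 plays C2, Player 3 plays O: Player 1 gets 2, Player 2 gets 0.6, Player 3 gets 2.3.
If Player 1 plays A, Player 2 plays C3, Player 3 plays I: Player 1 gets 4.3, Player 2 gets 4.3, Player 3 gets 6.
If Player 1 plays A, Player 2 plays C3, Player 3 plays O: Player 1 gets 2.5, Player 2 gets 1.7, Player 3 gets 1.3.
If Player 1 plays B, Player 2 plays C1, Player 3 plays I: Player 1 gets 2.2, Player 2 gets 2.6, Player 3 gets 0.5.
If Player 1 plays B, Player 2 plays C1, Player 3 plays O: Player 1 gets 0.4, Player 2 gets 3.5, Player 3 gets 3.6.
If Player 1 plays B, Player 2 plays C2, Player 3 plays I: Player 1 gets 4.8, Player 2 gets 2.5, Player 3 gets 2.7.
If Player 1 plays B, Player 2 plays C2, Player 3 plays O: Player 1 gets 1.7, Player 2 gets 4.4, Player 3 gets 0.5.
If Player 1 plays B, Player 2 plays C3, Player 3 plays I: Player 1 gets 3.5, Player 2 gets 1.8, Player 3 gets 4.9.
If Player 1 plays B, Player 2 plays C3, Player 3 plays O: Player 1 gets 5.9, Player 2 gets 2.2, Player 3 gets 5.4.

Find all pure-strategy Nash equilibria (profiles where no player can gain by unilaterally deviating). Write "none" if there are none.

For each strategy profile, look for a profitable unilateral deviation.
(A, C1, I): Player 2 can switch to C3 (2.9 → 4.3). Not NE.
(A, C1, O): Player 3 can switch to I (1.1 → 5.6). Not NE.
(A, C2, I): Player 1 can switch to B (3.8 → 4.8). Not NE.
(A, C2, O): Player 2 can switch to C1 (0.6 → 5.3). Not NE.
(A, C3, I): Player 1 gets 4.3, best alternative 3.5; Player 2 gets 4.3, best alternative 2.9; Player 3 gets 6, best alternative 1.3. No profitable deviation — NE.
(A, C3, O): Player 1 can switch to B (2.5 → 5.9). Not NE.
(B, C1, I): Player 1 can switch to A (2.2 → 5.2). Not NE.
(B, C1, O): Player 1 can switch to A (0.4 → 0.6). Not NE.
(B, C2, I): Player 2 can switch to C1 (2.5 → 2.6). Not NE.
(B, C2, O): Player 1 can switch to A (1.7 → 2). Not NE.
(B, C3, I): Player 1 can switch to A (3.5 → 4.3). Not NE.
(The remaining 1 profile has a profitable deviation by the same check.)

Pure NE: (A, C3, I)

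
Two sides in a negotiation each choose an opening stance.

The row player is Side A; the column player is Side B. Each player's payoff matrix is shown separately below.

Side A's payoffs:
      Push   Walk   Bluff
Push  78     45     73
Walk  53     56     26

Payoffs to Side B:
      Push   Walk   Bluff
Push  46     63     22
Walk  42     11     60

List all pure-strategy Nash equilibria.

For each player, find the best response to each opponent profile; mutual best responses are the pure NE.
Side A against Push: payoffs 78, 53 → best response Push.
Side A against Walk: payoffs 45, 56 → best response Walk.
Side A against Bluff: payoffs 73, 26 → best response Push.
Side B against Push: payoffs 46, 63, 22 → best response Walk.
Side B against Walk: payoffs 42, 11, 60 → best response Bluff.
No profile is a mutual best response for all players.

There is no pure-strategy Nash equilibrium.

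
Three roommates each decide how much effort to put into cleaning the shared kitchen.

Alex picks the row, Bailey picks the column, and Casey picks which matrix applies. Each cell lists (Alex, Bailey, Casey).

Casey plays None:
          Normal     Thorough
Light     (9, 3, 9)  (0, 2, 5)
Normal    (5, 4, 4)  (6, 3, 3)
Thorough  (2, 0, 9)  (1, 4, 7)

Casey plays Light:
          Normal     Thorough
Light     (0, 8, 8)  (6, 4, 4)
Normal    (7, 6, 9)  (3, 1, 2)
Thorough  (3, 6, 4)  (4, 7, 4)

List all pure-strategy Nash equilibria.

For each player, find the best response to each opponent profile; mutual best responses are the pure NE.
Alex against (Normal, None): payoffs 9, 5, 2 → best response Light.
Alex against (Normal, Light): payoffs 0, 7, 3 → best response Normal.
Alex against (Thorough, None): payoffs 0, 6, 1 → best response Normal.
Alex against (Thorough, Light): payoffs 6, 3, 4 → best response Light.
Bailey against (Light, None): payoffs 3, 2 → best response Normal.
Bailey against (Light, Light): payoffs 8, 4 → best response Normal.
Bailey against (Normal, None): payoffs 4, 3 → best response Normal.
Bailey against (Normal, Light): payoffs 6, 1 → best response Normal.
Bailey against (Thorough, None): payoffs 0, 4 → best response Thorough.
Bailey against (Thorough, Light): payoffs 6, 7 → best response Thorough.
Casey against (Light, Normal): payoffs 9, 8 → best response None.
Casey against (Light, Thorough): payoffs 5, 4 → best response None.
Casey against (Normal, Normal): payoffs 4, 9 → best response Light.
Casey against (Normal, Thorough): payoffs 3, 2 → best response None.
Casey against (Thorough, Normal): payoffs 9, 4 → best response None.
Casey against (Thorough, Thorough): payoffs 7, 4 → best response None.
Mutual best responses: (Light, Normal, None); (Normal, Normal, Light).

Pure-strategy Nash equilibria: (Light, Normal, None); (Normal, Normal, Light)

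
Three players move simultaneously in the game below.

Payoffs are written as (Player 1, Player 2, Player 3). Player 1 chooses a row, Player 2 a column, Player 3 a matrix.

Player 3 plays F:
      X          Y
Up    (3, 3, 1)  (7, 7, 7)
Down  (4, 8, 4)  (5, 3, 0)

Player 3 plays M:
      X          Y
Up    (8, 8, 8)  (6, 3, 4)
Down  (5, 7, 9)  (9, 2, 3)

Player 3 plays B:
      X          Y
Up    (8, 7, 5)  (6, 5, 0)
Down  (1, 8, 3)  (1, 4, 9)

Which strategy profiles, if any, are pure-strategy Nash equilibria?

The pure Nash equilibria are (Up, X, M); (Up, Y, F).

(Up, X, F): Player 1 can switch to Down (3 → 4). Not NE.
(Up, X, M): Player 1 gets 8, best alternative 5; Player 2 gets 8, best alternative 3; Player 3 gets 8, best alternative 5. No profitable deviation — NE.
(Up, X, B): Player 3 can switch to M (5 → 8). Not NE.
(Up, Y, F): Player 1 gets 7, best alternative 5; Player 2 gets 7, best alternative 3; Player 3 gets 7, best alternative 4. No profitable deviation — NE.
(Up, Y, M): Player 1 can switch to Down (6 → 9). Not NE.
(Up, Y, B): Player 2 can switch to X (5 → 7). Not NE.
(Down, X, F): Player 3 can switch to M (4 → 9). Not NE.
(Down, X, M): Player 1 can switch to Up (5 → 8). Not NE.
(Down, X, B): Player 1 can switch to Up (1 → 8). Not NE.
(Down, Y, F): Player 1 can switch to Up (5 → 7). Not NE.
(Down, Y, M): Player 2 can switch to X (2 → 7). Not NE.
(Down, Y, B): Player 1 can switch to Up (1 → 6). Not NE.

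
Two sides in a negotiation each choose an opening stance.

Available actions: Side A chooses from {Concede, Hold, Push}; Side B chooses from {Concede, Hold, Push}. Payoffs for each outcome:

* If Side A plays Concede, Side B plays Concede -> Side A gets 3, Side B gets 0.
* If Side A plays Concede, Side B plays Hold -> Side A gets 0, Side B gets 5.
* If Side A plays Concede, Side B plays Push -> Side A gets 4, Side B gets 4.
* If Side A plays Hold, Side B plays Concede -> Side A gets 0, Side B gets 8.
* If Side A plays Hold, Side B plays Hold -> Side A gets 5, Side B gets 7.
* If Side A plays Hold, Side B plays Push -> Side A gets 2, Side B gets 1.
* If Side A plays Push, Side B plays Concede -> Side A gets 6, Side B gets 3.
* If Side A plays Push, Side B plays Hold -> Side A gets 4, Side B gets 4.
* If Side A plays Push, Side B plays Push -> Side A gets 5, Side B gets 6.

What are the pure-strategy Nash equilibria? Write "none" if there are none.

(Push, Push)

Side A against Concede: payoffs 3, 0, 6 → best response Push.
Side A against Hold: payoffs 0, 5, 4 → best response Hold.
Side A against Push: payoffs 4, 2, 5 → best response Push.
Side B against Concede: payoffs 0, 5, 4 → best response Hold.
Side B against Hold: payoffs 8, 7, 1 → best response Concede.
Side B against Push: payoffs 3, 4, 6 → best response Push.
Mutual best responses: (Push, Push).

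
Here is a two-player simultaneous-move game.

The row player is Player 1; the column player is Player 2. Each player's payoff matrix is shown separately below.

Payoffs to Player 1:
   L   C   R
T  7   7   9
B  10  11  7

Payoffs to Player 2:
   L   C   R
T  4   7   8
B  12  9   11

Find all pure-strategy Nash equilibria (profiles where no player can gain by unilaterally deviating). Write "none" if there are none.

(T, R); (B, L)

For each player, find the best response to each opponent profile; mutual best responses are the pure NE.
Player 1 against L: payoffs 7, 10 → best response B.
Player 1 against C: payoffs 7, 11 → best response B.
Player 1 against R: payoffs 9, 7 → best response T.
Player 2 against T: payoffs 4, 7, 8 → best response R.
Player 2 against B: payoffs 12, 9, 11 → best response L.
Mutual best responses: (T, R); (B, L).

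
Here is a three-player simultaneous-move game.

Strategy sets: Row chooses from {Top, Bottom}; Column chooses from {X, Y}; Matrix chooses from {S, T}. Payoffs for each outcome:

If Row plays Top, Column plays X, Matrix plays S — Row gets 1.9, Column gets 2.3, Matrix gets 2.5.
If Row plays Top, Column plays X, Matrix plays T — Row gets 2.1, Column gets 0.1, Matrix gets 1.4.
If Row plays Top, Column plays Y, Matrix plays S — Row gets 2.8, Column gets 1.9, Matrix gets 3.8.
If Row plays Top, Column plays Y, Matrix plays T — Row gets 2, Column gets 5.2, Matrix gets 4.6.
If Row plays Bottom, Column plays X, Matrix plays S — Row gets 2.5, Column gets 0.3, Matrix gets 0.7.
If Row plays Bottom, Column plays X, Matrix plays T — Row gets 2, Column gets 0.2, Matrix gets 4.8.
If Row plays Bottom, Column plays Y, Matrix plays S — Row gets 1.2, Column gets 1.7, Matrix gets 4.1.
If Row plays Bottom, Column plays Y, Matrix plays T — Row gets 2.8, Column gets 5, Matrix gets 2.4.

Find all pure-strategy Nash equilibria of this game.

Row against (X, S): payoffs 1.9, 2.5 → best response Bottom.
Row against (X, T): payoffs 2.1, 2 → best response Top.
Row against (Y, S): payoffs 2.8, 1.2 → best response Top.
Row against (Y, T): payoffs 2, 2.8 → best response Bottom.
Column against (Top, S): payoffs 2.3, 1.9 → best response X.
Column against (Top, T): payoffs 0.1, 5.2 → best response Y.
Column against (Bottom, S): payoffs 0.3, 1.7 → best response Y.
Column against (Bottom, T): payoffs 0.2, 5 → best response Y.
Matrix against (Top, X): payoffs 2.5, 1.4 → best response S.
Matrix against (Top, Y): payoffs 3.8, 4.6 → best response T.
Matrix against (Bottom, X): payoffs 0.7, 4.8 → best response T.
Matrix against (Bottom, Y): payoffs 4.1, 2.4 → best response S.
No profile is a mutual best response for all players.

There is no pure-strategy Nash equilibrium.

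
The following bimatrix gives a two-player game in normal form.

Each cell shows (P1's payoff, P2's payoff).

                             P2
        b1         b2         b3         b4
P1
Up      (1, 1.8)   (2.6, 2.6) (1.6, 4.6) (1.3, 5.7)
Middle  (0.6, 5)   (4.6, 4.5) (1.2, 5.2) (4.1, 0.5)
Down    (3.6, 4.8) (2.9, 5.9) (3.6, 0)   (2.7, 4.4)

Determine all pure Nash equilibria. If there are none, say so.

This game has no pure Nash equilibrium.

P1 against b1: payoffs 1, 0.6, 3.6 → best response Down.
P1 against b2: payoffs 2.6, 4.6, 2.9 → best response Middle.
P1 against b3: payoffs 1.6, 1.2, 3.6 → best response Down.
P1 against b4: payoffs 1.3, 4.1, 2.7 → best response Middle.
P2 against Up: payoffs 1.8, 2.6, 4.6, 5.7 → best response b4.
P2 against Middle: payoffs 5, 4.5, 5.2, 0.5 → best response b3.
P2 against Down: payoffs 4.8, 5.9, 0, 4.4 → best response b2.
No profile is a mutual best response for all players.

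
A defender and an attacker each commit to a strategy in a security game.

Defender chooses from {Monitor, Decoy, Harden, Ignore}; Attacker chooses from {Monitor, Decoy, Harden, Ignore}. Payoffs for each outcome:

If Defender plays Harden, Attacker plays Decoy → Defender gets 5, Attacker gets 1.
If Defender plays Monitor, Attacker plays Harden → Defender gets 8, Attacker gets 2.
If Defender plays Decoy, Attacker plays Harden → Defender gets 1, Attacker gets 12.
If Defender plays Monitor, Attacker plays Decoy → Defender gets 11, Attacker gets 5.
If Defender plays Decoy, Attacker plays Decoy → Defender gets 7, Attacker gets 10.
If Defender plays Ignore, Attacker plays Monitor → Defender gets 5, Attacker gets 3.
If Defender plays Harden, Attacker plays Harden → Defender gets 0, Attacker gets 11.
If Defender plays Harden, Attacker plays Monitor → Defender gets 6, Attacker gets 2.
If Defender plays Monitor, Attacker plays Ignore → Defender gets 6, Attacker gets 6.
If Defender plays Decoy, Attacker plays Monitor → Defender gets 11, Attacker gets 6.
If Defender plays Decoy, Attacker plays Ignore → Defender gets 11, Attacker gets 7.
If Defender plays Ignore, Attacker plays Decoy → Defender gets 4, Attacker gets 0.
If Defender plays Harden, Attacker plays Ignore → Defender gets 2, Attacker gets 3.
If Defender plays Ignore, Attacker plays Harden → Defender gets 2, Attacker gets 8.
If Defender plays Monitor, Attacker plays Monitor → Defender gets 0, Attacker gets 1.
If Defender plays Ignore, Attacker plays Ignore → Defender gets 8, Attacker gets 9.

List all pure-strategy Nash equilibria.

No pure-strategy Nash equilibrium.

(Monitor, Monitor): Defender can switch to Decoy (0 → 11). Not NE.
(Monitor, Decoy): Attacker can switch to Ignore (5 → 6). Not NE.
(Monitor, Harden): Attacker can switch to Decoy (2 → 5). Not NE.
(Monitor, Ignore): Defender can switch to Decoy (6 → 11). Not NE.
(Decoy, Monitor): Attacker can switch to Decoy (6 → 10). Not NE.
(Decoy, Decoy): Defender can switch to Monitor (7 → 11). Not NE.
(The remaining 10 profiles each have a profitable deviation by the same check.)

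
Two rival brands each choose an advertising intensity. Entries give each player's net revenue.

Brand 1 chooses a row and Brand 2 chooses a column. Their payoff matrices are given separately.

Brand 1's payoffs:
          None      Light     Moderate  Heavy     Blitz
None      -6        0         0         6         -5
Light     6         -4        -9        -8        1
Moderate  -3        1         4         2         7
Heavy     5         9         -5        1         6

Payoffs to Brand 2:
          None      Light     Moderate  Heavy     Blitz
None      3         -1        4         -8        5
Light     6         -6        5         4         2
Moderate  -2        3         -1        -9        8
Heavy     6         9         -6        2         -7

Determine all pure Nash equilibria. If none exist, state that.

The pure Nash equilibria are (Light, None), (Moderate, Blitz), (Heavy, Light).

Mark each player's best response to every combination of opponents' strategies; a profile where every player is best-responding is a pure Nash equilibrium.
Brand 1 against None: payoffs -6, 6, -3, 5 → best response Light.
Brand 1 against Light: payoffs 0, -4, 1, 9 → best response Heavy.
Brand 1 against Moderate: payoffs 0, -9, 4, -5 → best response Moderate.
Brand 1 against Heavy: payoffs 6, -8, 2, 1 → best response None.
Brand 1 against Blitz: payoffs -5, 1, 7, 6 → best response Moderate.
Brand 2 against None: payoffs 3, -1, 4, -8, 5 → best response Blitz.
Brand 2 against Light: payoffs 6, -6, 5, 4, 2 → best response None.
Brand 2 against Moderate: payoffs -2, 3, -1, -9, 8 → best response Blitz.
Brand 2 against Heavy: payoffs 6, 9, -6, 2, -7 → best response Light.
Mutual best responses: (Light, None); (Moderate, Blitz); (Heavy, Light).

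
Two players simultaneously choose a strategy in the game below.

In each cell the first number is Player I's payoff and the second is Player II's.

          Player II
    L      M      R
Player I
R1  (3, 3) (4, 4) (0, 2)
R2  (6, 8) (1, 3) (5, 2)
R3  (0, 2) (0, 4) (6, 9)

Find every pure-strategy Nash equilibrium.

(R1, M) and (R2, L) and (R3, R)

(R1, L): Player I can switch to R2 (3 → 6). Not NE.
(R1, M): Player I gets 4, best alternative 1; Player II gets 4, best alternative 3. No profitable deviation — NE.
(R1, R): Player I can switch to R2 (0 → 5). Not NE.
(R2, L): Player I gets 6, best alternative 3; Player II gets 8, best alternative 3. No profitable deviation — NE.
(R2, M): Player I can switch to R1 (1 → 4). Not NE.
(R2, R): Player I can switch to R3 (5 → 6). Not NE.
(R3, L): Player I can switch to R1 (0 → 3). Not NE.
(R3, M): Player I can switch to R1 (0 → 4). Not NE.
(R3, R): Player I gets 6, best alternative 5; Player II gets 9, best alternative 4. No profitable deviation — NE.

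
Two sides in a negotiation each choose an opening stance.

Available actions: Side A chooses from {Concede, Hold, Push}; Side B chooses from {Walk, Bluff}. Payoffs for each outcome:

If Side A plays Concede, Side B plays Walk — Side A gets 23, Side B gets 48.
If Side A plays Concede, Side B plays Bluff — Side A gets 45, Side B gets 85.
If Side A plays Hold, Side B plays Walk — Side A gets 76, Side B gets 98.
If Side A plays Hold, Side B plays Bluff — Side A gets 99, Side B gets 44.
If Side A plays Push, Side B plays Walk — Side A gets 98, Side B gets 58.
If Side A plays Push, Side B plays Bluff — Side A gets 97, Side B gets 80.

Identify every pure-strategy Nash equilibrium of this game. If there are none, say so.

For each player, find the best response to each opponent profile; mutual best responses are the pure NE.
Side A against Walk: payoffs 23, 76, 98 → best response Push.
Side A against Bluff: payoffs 45, 99, 97 → best response Hold.
Side B against Concede: payoffs 48, 85 → best response Bluff.
Side B against Hold: payoffs 98, 44 → best response Walk.
Side B against Push: payoffs 58, 80 → best response Bluff.
No profile is a mutual best response for all players.

This game has no pure Nash equilibrium.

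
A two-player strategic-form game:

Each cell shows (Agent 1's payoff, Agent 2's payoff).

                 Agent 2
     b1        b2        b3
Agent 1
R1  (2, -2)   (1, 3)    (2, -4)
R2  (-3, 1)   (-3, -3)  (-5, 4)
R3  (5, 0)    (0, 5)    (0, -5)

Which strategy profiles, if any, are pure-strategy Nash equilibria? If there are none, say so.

Agent 1 against b1: payoffs 2, -3, 5 → best response R3.
Agent 1 against b2: payoffs 1, -3, 0 → best response R1.
Agent 1 against b3: payoffs 2, -5, 0 → best response R1.
Agent 2 against R1: payoffs -2, 3, -4 → best response b2.
Agent 2 against R2: payoffs 1, -3, 4 → best response b3.
Agent 2 against R3: payoffs 0, 5, -5 → best response b2.
Mutual best responses: (R1, b2).

Pure NE: (R1, b2)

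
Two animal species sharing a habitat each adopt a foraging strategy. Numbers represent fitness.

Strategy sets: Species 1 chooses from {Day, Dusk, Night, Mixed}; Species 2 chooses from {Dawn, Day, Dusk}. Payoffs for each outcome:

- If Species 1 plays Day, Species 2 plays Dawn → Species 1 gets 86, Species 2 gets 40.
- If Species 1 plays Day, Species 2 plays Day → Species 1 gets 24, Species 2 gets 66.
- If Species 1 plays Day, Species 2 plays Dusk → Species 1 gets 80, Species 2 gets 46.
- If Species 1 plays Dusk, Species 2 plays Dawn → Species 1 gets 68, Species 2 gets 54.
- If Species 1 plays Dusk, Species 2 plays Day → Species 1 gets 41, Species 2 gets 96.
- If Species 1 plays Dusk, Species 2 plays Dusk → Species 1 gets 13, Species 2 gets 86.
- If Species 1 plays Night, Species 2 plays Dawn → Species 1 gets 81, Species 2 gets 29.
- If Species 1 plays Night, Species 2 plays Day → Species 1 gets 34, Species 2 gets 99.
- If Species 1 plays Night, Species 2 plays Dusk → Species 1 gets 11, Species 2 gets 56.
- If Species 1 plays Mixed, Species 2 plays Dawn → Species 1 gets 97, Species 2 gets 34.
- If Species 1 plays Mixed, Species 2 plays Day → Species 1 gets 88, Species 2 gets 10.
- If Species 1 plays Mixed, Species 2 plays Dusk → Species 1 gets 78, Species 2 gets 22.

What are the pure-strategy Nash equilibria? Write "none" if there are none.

Species 1 against Dawn: payoffs 86, 68, 81, 97 → best response Mixed.
Species 1 against Day: payoffs 24, 41, 34, 88 → best response Mixed.
Species 1 against Dusk: payoffs 80, 13, 11, 78 → best response Day.
Species 2 against Day: payoffs 40, 66, 46 → best response Day.
Species 2 against Dusk: payoffs 54, 96, 86 → best response Day.
Species 2 against Night: payoffs 29, 99, 56 → best response Day.
Species 2 against Mixed: payoffs 34, 10, 22 → best response Dawn.
Mutual best responses: (Mixed, Dawn).

The unique pure-strategy Nash equilibrium is (Mixed, Dawn).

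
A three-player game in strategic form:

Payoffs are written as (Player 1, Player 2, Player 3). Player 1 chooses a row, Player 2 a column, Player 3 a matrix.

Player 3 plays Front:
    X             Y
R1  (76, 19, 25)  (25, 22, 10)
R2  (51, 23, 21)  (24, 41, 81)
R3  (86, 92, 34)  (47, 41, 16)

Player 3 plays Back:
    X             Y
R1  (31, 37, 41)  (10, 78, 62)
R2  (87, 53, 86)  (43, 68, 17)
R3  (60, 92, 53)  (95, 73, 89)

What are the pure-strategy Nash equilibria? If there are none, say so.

none

Player 1 against (X, Front): payoffs 76, 51, 86 → best response R3.
Player 1 against (X, Back): payoffs 31, 87, 60 → best response R2.
Player 1 against (Y, Front): payoffs 25, 24, 47 → best response R3.
Player 1 against (Y, Back): payoffs 10, 43, 95 → best response R3.
Player 2 against (R1, Front): payoffs 19, 22 → best response Y.
Player 2 against (R1, Back): payoffs 37, 78 → best response Y.
Player 2 against (R2, Front): payoffs 23, 41 → best response Y.
Player 2 against (R2, Back): payoffs 53, 68 → best response Y.
Player 2 against (R3, Front): payoffs 92, 41 → best response X.
Player 2 against (R3, Back): payoffs 92, 73 → best response X.
Player 3 against (R1, X): payoffs 25, 41 → best response Back.
Player 3 against (R1, Y): payoffs 10, 62 → best response Back.
Player 3 against (R2, X): payoffs 21, 86 → best response Back.
Player 3 against (R2, Y): payoffs 81, 17 → best response Front.
Player 3 against (R3, X): payoffs 34, 53 → best response Back.
Player 3 against (R3, Y): payoffs 16, 89 → best response Back.
No profile is a mutual best response for all players.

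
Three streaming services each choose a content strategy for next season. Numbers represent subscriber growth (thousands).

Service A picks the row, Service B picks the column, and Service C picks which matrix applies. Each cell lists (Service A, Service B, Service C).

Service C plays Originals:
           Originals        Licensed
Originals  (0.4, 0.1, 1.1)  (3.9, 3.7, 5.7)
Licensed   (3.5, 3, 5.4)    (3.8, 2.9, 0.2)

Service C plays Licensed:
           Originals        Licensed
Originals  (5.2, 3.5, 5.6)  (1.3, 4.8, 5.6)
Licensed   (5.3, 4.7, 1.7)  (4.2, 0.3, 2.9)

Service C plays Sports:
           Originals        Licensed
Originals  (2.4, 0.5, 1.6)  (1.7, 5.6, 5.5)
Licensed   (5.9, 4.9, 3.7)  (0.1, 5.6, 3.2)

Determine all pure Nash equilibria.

Pure-strategy Nash equilibria: (Originals, Licensed, Originals); (Licensed, Originals, Originals)

Service A against (Originals, Originals): payoffs 0.4, 3.5 → best response Licensed.
Service A against (Originals, Licensed): payoffs 5.2, 5.3 → best response Licensed.
Service A against (Originals, Sports): payoffs 2.4, 5.9 → best response Licensed.
Service A against (Licensed, Originals): payoffs 3.9, 3.8 → best response Originals.
Service A against (Licensed, Licensed): payoffs 1.3, 4.2 → best response Licensed.
Service A against (Licensed, Sports): payoffs 1.7, 0.1 → best response Originals.
Service B against (Originals, Originals): payoffs 0.1, 3.7 → best response Licensed.
Service B against (Originals, Licensed): payoffs 3.5, 4.8 → best response Licensed.
Service B against (Originals, Sports): payoffs 0.5, 5.6 → best response Licensed.
Service B against (Licensed, Originals): payoffs 3, 2.9 → best response Originals.
Service B against (Licensed, Licensed): payoffs 4.7, 0.3 → best response Originals.
Service B against (Licensed, Sports): payoffs 4.9, 5.6 → best response Licensed.
Service C against (Originals, Originals): payoffs 1.1, 5.6, 1.6 → best response Licensed.
Service C against (Originals, Licensed): payoffs 5.7, 5.6, 5.5 → best response Originals.
Service C against (Licensed, Originals): payoffs 5.4, 1.7, 3.7 → best response Originals.
Service C against (Licensed, Licensed): payoffs 0.2, 2.9, 3.2 → best response Sports.
Mutual best responses: (Originals, Licensed, Originals); (Licensed, Originals, Originals).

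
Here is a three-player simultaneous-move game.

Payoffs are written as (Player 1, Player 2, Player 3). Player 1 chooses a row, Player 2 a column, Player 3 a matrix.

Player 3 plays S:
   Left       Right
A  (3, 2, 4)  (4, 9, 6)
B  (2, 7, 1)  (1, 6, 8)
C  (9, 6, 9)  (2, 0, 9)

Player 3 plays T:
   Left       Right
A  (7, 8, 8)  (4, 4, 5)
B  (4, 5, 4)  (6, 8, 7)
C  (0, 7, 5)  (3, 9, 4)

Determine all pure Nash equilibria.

Pure-strategy Nash equilibria: (A, Left, T), (A, Right, S), (C, Left, S)

Check each profile: it is a Nash equilibrium iff no player can strictly gain by switching unilaterally.
(A, Left, S): Player 1 can switch to C (3 → 9). Not NE.
(A, Left, T): Player 1 gets 7, best alternative 4; Player 2 gets 8, best alternative 4; Player 3 gets 8, best alternative 4. No profitable deviation — NE.
(A, Right, S): Player 1 gets 4, best alternative 2; Player 2 gets 9, best alternative 2; Player 3 gets 6, best alternative 5. No profitable deviation — NE.
(A, Right, T): Player 1 can switch to B (4 → 6). Not NE.
(B, Left, S): Player 1 can switch to A (2 → 3). Not NE.
(B, Left, T): Player 1 can switch to A (4 → 7). Not NE.
(B, Right, S): Player 1 can switch to A (1 → 4). Not NE.
(B, Right, T): Player 3 can switch to S (7 → 8). Not NE.
(C, Left, S): Player 1 gets 9, best alternative 3; Player 2 gets 6, best alternative 0; Player 3 gets 9, best alternative 5. No profitable deviation — NE.
(The remaining 3 profiles each have a profitable deviation by the same check.)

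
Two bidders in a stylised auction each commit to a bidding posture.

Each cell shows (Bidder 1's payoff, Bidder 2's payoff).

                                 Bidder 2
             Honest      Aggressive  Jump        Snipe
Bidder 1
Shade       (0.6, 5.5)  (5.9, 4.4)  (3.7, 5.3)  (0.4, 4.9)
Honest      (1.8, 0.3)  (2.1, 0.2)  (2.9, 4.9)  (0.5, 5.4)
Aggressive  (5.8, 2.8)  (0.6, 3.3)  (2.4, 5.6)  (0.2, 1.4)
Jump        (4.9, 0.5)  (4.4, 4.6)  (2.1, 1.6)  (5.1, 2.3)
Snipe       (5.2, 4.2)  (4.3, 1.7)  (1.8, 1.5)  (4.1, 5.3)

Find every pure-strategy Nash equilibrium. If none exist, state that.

(Shade, Honest): Bidder 1 can switch to Honest (0.6 → 1.8). Not NE.
(Shade, Aggressive): Bidder 2 can switch to Honest (4.4 → 5.5). Not NE.
(Shade, Jump): Bidder 2 can switch to Honest (5.3 → 5.5). Not NE.
(Shade, Snipe): Bidder 1 can switch to Honest (0.4 → 0.5). Not NE.
(Honest, Honest): Bidder 1 can switch to Aggressive (1.8 → 5.8). Not NE.
(Honest, Aggressive): Bidder 1 can switch to Shade (2.1 → 5.9). Not NE.
(Honest, Jump): Bidder 1 can switch to Shade (2.9 → 3.7). Not NE.
(Honest, Snipe): Bidder 1 can switch to Jump (0.5 → 5.1). Not NE.
(The remaining 12 profiles each have a profitable deviation by the same check.)

This game has no pure Nash equilibrium.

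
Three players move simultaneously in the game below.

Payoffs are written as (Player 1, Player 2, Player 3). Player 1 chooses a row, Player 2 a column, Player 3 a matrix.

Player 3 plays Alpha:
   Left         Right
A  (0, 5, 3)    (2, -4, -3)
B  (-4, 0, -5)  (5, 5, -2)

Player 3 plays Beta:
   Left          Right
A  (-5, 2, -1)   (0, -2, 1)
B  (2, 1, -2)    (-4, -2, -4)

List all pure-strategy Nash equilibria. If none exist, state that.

(A, Left, Alpha) and (B, Left, Beta) and (B, Right, Alpha)

Player 1 against (Left, Alpha): payoffs 0, -4 → best response A.
Player 1 against (Left, Beta): payoffs -5, 2 → best response B.
Player 1 against (Right, Alpha): payoffs 2, 5 → best response B.
Player 1 against (Right, Beta): payoffs 0, -4 → best response A.
Player 2 against (A, Alpha): payoffs 5, -4 → best response Left.
Player 2 against (A, Beta): payoffs 2, -2 → best response Left.
Player 2 against (B, Alpha): payoffs 0, 5 → best response Right.
Player 2 against (B, Beta): payoffs 1, -2 → best response Left.
Player 3 against (A, Left): payoffs 3, -1 → best response Alpha.
Player 3 against (A, Right): payoffs -3, 1 → best response Beta.
Player 3 against (B, Left): payoffs -5, -2 → best response Beta.
Player 3 against (B, Right): payoffs -2, -4 → best response Alpha.
Mutual best responses: (A, Left, Alpha); (B, Left, Beta); (B, Right, Alpha).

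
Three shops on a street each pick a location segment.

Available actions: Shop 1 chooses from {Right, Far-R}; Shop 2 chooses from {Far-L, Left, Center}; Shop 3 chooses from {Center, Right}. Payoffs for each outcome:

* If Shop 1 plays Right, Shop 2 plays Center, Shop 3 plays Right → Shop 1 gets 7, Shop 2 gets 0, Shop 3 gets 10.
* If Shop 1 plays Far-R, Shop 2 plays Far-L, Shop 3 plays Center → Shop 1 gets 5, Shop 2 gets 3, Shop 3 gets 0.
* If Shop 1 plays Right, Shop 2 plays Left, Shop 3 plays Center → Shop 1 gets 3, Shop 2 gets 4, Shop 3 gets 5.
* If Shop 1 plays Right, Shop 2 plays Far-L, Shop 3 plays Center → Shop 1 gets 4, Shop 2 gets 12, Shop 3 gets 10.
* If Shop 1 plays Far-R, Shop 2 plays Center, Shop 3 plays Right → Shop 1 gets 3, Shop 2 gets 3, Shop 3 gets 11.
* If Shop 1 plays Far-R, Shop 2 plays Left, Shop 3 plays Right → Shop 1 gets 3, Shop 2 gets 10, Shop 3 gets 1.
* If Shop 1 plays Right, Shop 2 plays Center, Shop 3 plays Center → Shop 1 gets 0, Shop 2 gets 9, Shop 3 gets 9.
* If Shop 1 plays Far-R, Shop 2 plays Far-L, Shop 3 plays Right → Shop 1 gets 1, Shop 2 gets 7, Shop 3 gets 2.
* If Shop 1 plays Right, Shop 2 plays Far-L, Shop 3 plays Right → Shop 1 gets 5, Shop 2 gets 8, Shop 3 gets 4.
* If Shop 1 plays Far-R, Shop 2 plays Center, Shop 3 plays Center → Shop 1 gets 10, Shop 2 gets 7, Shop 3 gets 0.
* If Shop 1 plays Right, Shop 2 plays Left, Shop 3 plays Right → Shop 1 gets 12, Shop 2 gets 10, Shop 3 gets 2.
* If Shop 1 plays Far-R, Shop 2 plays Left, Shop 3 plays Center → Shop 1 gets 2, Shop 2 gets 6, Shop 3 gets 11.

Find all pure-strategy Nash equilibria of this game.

This game has no pure Nash equilibrium.

Check each profile: it is a Nash equilibrium iff no player can strictly gain by switching unilaterally.
(Right, Far-L, Center): Shop 1 can switch to Far-R (4 → 5). Not NE.
(Right, Far-L, Right): Shop 2 can switch to Left (8 → 10). Not NE.
(Right, Left, Center): Shop 2 can switch to Far-L (4 → 12). Not NE.
(Right, Left, Right): Shop 3 can switch to Center (2 → 5). Not NE.
(Right, Center, Center): Shop 1 can switch to Far-R (0 → 10). Not NE.
(Right, Center, Right): Shop 2 can switch to Far-L (0 → 8). Not NE.
(Far-R, Far-L, Center): Shop 2 can switch to Left (3 → 6). Not NE.
(Far-R, Far-L, Right): Shop 1 can switch to Right (1 → 5). Not NE.
(Far-R, Left, Center): Shop 1 can switch to Right (2 → 3). Not NE.
(Far-R, Left, Right): Shop 1 can switch to Right (3 → 12). Not NE.
(Far-R, Center, Center): Shop 3 can switch to Right (0 → 11). Not NE.
(Far-R, Center, Right): Shop 1 can switch to Right (3 → 7). Not NE.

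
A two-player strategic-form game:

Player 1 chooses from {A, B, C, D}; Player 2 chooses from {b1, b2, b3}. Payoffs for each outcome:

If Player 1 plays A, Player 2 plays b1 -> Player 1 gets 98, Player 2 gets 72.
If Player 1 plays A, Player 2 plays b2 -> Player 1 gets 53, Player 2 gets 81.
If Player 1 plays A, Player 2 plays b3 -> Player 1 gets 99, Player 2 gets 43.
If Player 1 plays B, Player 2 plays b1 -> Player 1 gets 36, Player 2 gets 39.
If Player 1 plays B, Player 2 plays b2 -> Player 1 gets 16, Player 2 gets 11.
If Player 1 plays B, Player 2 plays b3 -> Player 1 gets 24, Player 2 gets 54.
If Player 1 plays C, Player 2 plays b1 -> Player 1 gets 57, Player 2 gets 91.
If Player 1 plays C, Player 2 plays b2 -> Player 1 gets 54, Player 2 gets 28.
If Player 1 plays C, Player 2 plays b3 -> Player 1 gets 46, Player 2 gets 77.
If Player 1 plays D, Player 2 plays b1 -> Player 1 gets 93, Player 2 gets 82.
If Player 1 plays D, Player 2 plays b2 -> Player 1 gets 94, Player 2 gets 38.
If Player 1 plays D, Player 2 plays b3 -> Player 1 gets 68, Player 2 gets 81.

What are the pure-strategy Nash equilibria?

Player 1 against b1: payoffs 98, 36, 57, 93 → best response A.
Player 1 against b2: payoffs 53, 16, 54, 94 → best response D.
Player 1 against b3: payoffs 99, 24, 46, 68 → best response A.
Player 2 against A: payoffs 72, 81, 43 → best response b2.
Player 2 against B: payoffs 39, 11, 54 → best response b3.
Player 2 against C: payoffs 91, 28, 77 → best response b1.
Player 2 against D: payoffs 82, 38, 81 → best response b1.
No profile is a mutual best response for all players.

No pure-strategy Nash equilibrium.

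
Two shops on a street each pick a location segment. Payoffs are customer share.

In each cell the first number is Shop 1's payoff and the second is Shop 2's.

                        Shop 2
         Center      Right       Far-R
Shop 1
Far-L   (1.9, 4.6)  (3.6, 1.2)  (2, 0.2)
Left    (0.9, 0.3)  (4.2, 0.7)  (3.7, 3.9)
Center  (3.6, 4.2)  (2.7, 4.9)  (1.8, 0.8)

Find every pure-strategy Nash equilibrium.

(Left, Far-R)

Shop 1 against Center: payoffs 1.9, 0.9, 3.6 → best response Center.
Shop 1 against Right: payoffs 3.6, 4.2, 2.7 → best response Left.
Shop 1 against Far-R: payoffs 2, 3.7, 1.8 → best response Left.
Shop 2 against Far-L: payoffs 4.6, 1.2, 0.2 → best response Center.
Shop 2 against Left: payoffs 0.3, 0.7, 3.9 → best response Far-R.
Shop 2 against Center: payoffs 4.2, 4.9, 0.8 → best response Right.
Mutual best responses: (Left, Far-R).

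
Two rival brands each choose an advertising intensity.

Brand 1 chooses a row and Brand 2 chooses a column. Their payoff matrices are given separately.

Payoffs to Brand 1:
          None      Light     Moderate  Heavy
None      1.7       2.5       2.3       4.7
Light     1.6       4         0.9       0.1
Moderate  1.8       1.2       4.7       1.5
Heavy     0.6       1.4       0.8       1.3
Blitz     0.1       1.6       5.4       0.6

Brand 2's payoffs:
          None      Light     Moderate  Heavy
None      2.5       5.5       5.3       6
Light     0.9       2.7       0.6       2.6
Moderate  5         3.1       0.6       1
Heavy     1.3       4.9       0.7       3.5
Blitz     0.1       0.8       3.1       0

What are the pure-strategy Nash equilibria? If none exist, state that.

For each strategy profile, look for a profitable unilateral deviation.
(None, None): Brand 1 can switch to Moderate (1.7 → 1.8). Not NE.
(None, Light): Brand 1 can switch to Light (2.5 → 4). Not NE.
(None, Moderate): Brand 1 can switch to Moderate (2.3 → 4.7). Not NE.
(None, Heavy): Brand 1 gets 4.7, best alternative 1.5; Brand 2 gets 6, best alternative 5.5. No profitable deviation — NE.
(Light, None): Brand 1 can switch to None (1.6 → 1.7). Not NE.
(Light, Light): Brand 1 gets 4, best alternative 2.5; Brand 2 gets 2.7, best alternative 2.6. No profitable deviation — NE.
(Light, Moderate): Brand 1 can switch to None (0.9 → 2.3). Not NE.
(Light, Heavy): Brand 1 can switch to None (0.1 → 4.7). Not NE.
(Moderate, None): Brand 1 gets 1.8, best alternative 1.7; Brand 2 gets 5, best alternative 3.1. No profitable deviation — NE.
(Blitz, Moderate): Brand 1 gets 5.4, best alternative 4.7; Brand 2 gets 3.1, best alternative 0.8. No profitable deviation — NE.
(The remaining 10 profiles each have a profitable deviation by the same check.)

The pure Nash equilibria are (None, Heavy) and (Light, Light) and (Moderate, None) and (Blitz, Moderate).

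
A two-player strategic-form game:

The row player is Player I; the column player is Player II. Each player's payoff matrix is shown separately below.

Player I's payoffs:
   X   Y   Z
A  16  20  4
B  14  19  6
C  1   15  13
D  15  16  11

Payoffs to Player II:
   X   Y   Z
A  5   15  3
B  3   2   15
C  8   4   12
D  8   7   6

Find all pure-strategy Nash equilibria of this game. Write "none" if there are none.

Player I against X: payoffs 16, 14, 1, 15 → best response A.
Player I against Y: payoffs 20, 19, 15, 16 → best response A.
Player I against Z: payoffs 4, 6, 13, 11 → best response C.
Player II against A: payoffs 5, 15, 3 → best response Y.
Player II against B: payoffs 3, 2, 15 → best response Z.
Player II against C: payoffs 8, 4, 12 → best response Z.
Player II against D: payoffs 8, 7, 6 → best response X.
Mutual best responses: (A, Y); (C, Z).

Pure-strategy Nash equilibria: (A, Y); (C, Z)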